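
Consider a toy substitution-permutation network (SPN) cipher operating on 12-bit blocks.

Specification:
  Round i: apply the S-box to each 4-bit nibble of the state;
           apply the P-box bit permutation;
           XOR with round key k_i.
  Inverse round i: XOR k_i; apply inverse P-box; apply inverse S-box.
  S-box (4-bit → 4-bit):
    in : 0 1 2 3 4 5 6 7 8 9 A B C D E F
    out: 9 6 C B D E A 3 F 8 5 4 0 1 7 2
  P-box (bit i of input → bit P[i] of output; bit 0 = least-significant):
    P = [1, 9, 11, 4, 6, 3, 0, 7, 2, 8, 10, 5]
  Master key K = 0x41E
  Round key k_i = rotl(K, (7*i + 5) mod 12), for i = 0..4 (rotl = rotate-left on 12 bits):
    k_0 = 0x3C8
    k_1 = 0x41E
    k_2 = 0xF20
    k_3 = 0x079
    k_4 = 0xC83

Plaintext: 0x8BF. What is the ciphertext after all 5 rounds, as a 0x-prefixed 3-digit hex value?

s_0 = plaintext = 0x8BF
s_1 = Round(s_0, k_0) = 0x4ED
s_2 = Round(s_1, k_1) = 0x071
s_3 = Round(s_2, k_2) = 0x54C
s_4 = Round(s_3, k_3) = 0x598
s_5 = Round(s_4, k_4) = 0x331

0x331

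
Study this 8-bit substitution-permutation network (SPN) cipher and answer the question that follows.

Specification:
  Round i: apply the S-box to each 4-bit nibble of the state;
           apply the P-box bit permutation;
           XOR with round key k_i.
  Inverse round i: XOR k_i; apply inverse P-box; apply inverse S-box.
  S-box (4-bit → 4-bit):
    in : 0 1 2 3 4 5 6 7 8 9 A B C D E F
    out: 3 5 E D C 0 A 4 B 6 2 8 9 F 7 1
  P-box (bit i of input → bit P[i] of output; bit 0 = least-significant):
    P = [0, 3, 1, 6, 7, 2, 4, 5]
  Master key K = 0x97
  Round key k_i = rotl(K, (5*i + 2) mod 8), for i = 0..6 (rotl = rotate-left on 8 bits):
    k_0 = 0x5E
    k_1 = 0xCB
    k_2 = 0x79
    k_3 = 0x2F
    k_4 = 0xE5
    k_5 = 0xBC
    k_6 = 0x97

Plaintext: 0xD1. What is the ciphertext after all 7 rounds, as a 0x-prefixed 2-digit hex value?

s_0 = plaintext = 0xD1
s_1 = Round(s_0, k_0) = 0xE9
s_2 = Round(s_1, k_1) = 0x55
s_3 = Round(s_2, k_2) = 0x79
s_4 = Round(s_3, k_3) = 0x35
s_5 = Round(s_4, k_4) = 0x55
s_6 = Round(s_5, k_5) = 0xBC
s_7 = Round(s_6, k_6) = 0xF6

0xF6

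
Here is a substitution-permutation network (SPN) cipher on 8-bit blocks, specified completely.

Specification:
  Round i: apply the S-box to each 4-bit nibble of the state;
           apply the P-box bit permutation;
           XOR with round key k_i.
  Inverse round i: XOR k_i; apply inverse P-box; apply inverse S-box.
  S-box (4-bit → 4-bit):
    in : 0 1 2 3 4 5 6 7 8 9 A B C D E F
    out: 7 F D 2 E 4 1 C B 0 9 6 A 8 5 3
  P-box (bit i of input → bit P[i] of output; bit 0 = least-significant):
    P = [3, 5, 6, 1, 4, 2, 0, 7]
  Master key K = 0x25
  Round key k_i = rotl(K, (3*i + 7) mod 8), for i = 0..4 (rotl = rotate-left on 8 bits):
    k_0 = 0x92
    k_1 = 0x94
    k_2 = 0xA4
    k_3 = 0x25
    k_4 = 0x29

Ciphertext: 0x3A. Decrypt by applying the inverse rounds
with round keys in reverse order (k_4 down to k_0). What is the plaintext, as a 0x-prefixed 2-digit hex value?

0x76

s_0 = ciphertext = 0x3A
s_1 = InvRound(s_0, k_4) = 0xED
s_2 = InvRound(s_1, k_3) = 0xDE
s_3 = InvRound(s_2, k_2) = 0x61
s_4 = InvRound(s_3, k_1) = 0x1B
s_5 = InvRound(s_4, k_0) = 0x76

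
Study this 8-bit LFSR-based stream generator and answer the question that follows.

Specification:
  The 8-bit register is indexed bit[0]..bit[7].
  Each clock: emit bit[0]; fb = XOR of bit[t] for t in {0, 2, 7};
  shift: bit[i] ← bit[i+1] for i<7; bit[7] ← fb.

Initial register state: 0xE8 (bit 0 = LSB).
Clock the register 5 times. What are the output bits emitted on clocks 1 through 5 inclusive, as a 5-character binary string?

00010

reg_0 = 0xE8
clock 1: out=0, reg = 0xF4
clock 2: out=0, reg = 0x7A
clock 3: out=0, reg = 0x3D
clock 4: out=1, reg = 0x1E
clock 5: out=0, reg = 0x8F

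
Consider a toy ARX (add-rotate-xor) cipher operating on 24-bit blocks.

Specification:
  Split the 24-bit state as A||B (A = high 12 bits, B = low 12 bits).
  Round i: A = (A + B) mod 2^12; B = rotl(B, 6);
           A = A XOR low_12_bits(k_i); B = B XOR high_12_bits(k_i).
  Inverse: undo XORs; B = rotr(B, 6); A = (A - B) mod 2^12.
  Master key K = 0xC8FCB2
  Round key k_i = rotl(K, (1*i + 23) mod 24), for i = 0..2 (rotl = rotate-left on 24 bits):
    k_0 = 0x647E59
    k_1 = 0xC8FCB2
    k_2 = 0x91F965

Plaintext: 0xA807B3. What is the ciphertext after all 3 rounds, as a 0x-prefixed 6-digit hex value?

s_0 = plaintext = 0xA807B3
s_1 = Round(s_0, k_0) = 0xC6AA99
s_2 = Round(s_1, k_1) = 0xBB1AE5
s_3 = Round(s_2, k_2) = 0xFF3074

0xFF3074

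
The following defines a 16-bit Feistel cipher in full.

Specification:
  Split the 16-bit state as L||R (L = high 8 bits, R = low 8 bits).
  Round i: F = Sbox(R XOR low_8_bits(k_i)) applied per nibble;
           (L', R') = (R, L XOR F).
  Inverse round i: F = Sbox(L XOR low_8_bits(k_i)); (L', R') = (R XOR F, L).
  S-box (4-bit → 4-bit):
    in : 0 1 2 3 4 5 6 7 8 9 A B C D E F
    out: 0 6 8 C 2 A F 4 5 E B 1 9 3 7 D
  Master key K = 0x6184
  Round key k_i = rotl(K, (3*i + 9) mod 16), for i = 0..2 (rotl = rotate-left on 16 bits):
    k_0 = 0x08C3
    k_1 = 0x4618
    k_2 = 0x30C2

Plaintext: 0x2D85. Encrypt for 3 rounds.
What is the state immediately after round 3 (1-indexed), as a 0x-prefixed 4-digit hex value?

0xEE8B

s_0 = plaintext = 0x2D85
s_1 = Round(s_0, k_0) = 0x8502
s_2 = Round(s_1, k_1) = 0x02EE
s_3 = Round(s_2, k_2) = 0xEE8B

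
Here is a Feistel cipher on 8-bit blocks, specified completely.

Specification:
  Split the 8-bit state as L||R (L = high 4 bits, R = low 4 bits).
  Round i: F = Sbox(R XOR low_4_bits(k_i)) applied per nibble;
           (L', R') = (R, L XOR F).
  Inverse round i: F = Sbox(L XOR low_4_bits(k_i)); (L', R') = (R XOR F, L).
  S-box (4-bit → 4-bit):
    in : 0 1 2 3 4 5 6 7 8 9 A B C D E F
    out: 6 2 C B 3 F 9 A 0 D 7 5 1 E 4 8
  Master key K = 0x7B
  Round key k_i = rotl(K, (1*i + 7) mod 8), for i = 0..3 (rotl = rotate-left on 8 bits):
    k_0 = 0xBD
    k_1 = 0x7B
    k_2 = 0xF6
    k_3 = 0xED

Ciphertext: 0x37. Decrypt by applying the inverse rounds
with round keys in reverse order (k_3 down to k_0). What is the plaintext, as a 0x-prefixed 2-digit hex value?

0xF9

s_0 = ciphertext = 0x37
s_1 = InvRound(s_0, k_3) = 0x33
s_2 = InvRound(s_1, k_2) = 0xC3
s_3 = InvRound(s_2, k_1) = 0x9C
s_4 = InvRound(s_3, k_0) = 0xF9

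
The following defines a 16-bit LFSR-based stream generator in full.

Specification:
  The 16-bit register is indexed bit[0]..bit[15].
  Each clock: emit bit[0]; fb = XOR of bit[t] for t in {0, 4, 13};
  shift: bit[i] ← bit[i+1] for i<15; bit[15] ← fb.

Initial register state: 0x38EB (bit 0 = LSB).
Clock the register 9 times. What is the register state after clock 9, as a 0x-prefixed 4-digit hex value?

reg_0 = 0x38EB
clock 1: out=1, reg = 0x1C75
clock 2: out=1, reg = 0x0E3A
clock 3: out=0, reg = 0x871D
clock 4: out=1, reg = 0x438E
clock 5: out=0, reg = 0x21C7
clock 6: out=1, reg = 0x10E3
clock 7: out=1, reg = 0x8871
clock 8: out=1, reg = 0x4438
clock 9: out=0, reg = 0xA21C

0xA21C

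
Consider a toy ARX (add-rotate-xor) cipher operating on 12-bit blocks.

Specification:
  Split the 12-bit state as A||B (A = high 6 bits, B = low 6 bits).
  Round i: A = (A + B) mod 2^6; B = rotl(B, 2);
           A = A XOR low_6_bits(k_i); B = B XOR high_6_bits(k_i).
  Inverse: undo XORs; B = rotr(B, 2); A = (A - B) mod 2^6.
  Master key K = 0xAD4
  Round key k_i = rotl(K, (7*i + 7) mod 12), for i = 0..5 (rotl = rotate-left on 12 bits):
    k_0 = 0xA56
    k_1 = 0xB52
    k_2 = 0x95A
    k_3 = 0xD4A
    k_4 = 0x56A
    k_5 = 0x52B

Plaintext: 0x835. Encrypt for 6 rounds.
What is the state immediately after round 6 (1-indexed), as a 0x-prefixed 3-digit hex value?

s_0 = plaintext = 0x835
s_1 = Round(s_0, k_0) = 0x0FE
s_2 = Round(s_1, k_1) = 0x4D6
s_3 = Round(s_2, k_2) = 0xCFC
s_4 = Round(s_3, k_3) = 0x946
s_5 = Round(s_4, k_4) = 0x04D
s_6 = Round(s_5, k_5) = 0x960

0x960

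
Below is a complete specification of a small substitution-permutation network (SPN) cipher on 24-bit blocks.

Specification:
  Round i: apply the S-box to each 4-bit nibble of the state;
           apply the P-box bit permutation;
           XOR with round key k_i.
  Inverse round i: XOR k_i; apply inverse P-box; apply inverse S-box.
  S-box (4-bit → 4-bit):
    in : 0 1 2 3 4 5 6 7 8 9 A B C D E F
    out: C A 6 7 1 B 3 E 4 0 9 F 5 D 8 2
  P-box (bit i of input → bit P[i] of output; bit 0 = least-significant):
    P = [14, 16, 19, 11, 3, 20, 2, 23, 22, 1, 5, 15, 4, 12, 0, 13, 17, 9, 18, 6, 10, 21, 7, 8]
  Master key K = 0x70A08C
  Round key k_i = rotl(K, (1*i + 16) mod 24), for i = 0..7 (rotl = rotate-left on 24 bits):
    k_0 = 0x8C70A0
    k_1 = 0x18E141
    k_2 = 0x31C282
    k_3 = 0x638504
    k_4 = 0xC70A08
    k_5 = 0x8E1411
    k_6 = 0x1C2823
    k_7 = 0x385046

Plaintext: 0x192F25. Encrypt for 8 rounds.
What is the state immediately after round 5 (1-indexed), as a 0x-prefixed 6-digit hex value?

s_0 = plaintext = 0x192F25
s_1 = Round(s_0, k_0) = 0xBD29A7
s_2 = Round(s_1, k_1) = 0xB7FC88
s_3 = Round(s_2, k_2) = 0x5DD566
s_4 = Round(s_3, k_3) = 0x14605F
s_5 = Round(s_4, k_4) = 0x749B30
s_6 = Round(s_5, k_5) = 0xF49DBF
s_7 = Round(s_6, k_6) = 0xEFA80F
s_8 = Round(s_7, k_7) = 0xB97372

0x749B30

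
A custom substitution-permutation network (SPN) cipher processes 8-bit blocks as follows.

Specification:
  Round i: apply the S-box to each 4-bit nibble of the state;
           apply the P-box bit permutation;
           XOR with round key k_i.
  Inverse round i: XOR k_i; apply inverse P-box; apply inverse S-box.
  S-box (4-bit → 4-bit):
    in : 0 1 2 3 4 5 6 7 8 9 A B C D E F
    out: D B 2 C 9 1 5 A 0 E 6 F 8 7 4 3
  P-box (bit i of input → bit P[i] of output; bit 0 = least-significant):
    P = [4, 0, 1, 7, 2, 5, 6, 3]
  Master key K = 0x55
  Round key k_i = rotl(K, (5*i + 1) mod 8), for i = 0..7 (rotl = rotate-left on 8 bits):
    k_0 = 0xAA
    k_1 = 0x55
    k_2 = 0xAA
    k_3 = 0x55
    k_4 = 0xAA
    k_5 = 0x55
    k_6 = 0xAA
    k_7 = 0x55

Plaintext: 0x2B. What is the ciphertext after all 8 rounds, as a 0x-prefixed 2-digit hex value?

s_0 = plaintext = 0x2B
s_1 = Round(s_0, k_0) = 0x19
s_2 = Round(s_1, k_1) = 0xFA
s_3 = Round(s_2, k_2) = 0x8D
s_4 = Round(s_3, k_3) = 0x46
s_5 = Round(s_4, k_4) = 0xB4
s_6 = Round(s_5, k_5) = 0xA9
s_7 = Round(s_6, k_6) = 0x49
s_8 = Round(s_7, k_7) = 0xDA

0xDA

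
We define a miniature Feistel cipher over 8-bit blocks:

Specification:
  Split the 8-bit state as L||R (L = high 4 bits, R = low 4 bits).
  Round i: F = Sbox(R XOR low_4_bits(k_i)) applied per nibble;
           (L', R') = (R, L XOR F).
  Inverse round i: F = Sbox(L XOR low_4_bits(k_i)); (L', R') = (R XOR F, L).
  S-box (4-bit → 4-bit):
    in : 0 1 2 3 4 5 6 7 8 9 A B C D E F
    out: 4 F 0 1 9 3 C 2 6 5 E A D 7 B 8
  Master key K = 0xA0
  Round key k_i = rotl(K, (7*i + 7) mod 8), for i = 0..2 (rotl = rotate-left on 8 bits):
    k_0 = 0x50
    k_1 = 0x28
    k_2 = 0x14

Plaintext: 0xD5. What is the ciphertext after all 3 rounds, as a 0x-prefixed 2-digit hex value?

0x99

s_0 = plaintext = 0xD5
s_1 = Round(s_0, k_0) = 0x5E
s_2 = Round(s_1, k_1) = 0xE9
s_3 = Round(s_2, k_2) = 0x99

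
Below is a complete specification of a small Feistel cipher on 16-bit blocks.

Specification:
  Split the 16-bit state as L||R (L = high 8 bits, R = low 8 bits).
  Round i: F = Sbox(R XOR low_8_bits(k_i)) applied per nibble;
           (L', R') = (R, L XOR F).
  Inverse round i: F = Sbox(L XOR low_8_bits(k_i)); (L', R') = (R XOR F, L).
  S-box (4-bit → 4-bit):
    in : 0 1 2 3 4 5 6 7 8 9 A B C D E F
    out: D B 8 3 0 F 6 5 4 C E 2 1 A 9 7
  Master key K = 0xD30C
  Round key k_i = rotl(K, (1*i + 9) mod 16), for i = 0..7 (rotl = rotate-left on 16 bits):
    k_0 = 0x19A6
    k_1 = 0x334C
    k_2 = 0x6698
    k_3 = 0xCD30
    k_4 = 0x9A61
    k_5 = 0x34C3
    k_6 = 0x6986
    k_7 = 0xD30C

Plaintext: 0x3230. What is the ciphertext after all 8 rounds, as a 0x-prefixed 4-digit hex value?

0x27DD

s_0 = plaintext = 0x3230
s_1 = Round(s_0, k_0) = 0x30F4
s_2 = Round(s_1, k_1) = 0xF414
s_3 = Round(s_2, k_2) = 0x14B5
s_4 = Round(s_3, k_3) = 0xB55B
s_5 = Round(s_4, k_4) = 0x5B8B
s_6 = Round(s_5, k_5) = 0x8B5F
s_7 = Round(s_6, k_6) = 0x5F27
s_8 = Round(s_7, k_7) = 0x27DD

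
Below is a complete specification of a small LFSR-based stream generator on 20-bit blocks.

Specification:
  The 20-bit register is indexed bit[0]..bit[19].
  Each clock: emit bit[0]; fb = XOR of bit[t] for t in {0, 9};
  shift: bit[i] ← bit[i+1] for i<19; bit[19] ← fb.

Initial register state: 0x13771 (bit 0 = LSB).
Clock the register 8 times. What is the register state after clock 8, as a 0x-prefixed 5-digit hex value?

0xEA137

reg_0 = 0x13771
clock 1: out=1, reg = 0x09BB8
clock 2: out=0, reg = 0x84DDC
clock 3: out=0, reg = 0x426EE
clock 4: out=0, reg = 0xA1377
clock 5: out=1, reg = 0x509BB
clock 6: out=1, reg = 0xA84DD
clock 7: out=1, reg = 0xD426E
clock 8: out=0, reg = 0xEA137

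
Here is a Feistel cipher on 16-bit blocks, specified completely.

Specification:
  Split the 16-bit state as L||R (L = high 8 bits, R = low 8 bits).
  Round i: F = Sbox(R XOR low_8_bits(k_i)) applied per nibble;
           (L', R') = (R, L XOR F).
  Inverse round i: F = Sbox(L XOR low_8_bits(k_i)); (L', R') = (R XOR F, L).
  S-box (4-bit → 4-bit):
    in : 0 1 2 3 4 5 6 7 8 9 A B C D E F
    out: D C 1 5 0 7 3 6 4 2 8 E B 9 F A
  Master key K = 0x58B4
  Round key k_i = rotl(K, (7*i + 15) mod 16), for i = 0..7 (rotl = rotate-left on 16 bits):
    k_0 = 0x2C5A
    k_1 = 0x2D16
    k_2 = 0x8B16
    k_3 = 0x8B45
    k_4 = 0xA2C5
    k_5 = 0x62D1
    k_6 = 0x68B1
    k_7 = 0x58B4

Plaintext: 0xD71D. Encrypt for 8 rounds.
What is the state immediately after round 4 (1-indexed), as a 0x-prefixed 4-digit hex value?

s_0 = plaintext = 0xD71D
s_1 = Round(s_0, k_0) = 0x1DD1
s_2 = Round(s_1, k_1) = 0xD1AB
s_3 = Round(s_2, k_2) = 0xAB38
s_4 = Round(s_3, k_3) = 0x38C2
s_5 = Round(s_4, k_4) = 0xC2EE
s_6 = Round(s_5, k_5) = 0xEE98
s_7 = Round(s_6, k_6) = 0x98FC
s_8 = Round(s_7, k_7) = 0xFC9C

0x38C2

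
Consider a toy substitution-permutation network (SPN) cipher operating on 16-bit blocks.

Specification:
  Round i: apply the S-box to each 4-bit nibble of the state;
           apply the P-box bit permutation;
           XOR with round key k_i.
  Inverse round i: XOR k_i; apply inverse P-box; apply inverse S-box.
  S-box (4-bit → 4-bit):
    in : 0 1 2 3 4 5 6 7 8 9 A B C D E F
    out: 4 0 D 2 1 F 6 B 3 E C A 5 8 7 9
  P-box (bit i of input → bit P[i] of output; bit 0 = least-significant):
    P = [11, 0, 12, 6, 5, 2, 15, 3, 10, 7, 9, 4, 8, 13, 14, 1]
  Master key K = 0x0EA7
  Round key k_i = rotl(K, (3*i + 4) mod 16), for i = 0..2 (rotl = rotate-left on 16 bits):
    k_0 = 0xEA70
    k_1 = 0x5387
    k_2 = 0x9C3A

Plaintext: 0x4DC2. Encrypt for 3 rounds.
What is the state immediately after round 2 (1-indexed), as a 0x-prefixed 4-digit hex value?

s_0 = plaintext = 0x4DC2
s_1 = Round(s_0, k_0) = 0x7300
s_2 = Round(s_1, k_1) = 0xE205
s_3 = Round(s_2, k_2) = 0x636B

0xE205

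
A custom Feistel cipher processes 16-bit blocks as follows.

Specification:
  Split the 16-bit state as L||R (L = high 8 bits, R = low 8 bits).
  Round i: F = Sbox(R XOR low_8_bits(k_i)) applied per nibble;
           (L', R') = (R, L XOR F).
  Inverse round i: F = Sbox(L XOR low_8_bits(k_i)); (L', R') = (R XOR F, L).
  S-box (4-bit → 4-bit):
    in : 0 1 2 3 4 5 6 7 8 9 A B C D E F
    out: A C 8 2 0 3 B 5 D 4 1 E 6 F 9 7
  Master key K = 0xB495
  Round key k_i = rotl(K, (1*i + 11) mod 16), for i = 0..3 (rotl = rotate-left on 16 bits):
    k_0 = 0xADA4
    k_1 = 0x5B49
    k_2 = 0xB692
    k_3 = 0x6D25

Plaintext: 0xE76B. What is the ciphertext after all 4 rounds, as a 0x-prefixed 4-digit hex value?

0xCF9E

s_0 = plaintext = 0xE76B
s_1 = Round(s_0, k_0) = 0x6B80
s_2 = Round(s_1, k_1) = 0x800F
s_3 = Round(s_2, k_2) = 0x0FCF
s_4 = Round(s_3, k_3) = 0xCF9E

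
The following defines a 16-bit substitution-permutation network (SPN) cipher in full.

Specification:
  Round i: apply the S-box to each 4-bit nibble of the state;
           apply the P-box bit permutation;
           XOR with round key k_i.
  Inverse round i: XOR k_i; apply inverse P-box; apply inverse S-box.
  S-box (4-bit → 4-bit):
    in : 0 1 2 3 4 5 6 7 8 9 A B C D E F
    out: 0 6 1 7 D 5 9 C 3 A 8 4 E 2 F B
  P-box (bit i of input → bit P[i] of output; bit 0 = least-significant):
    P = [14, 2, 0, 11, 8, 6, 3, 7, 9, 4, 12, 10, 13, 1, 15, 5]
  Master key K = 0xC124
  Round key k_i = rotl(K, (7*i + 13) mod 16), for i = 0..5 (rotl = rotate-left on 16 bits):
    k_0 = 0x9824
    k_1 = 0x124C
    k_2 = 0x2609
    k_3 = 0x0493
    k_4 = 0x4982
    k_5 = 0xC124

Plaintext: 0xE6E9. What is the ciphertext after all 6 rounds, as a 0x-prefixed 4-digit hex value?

0xABE5

s_0 = plaintext = 0xE6E9
s_1 = Round(s_0, k_0) = 0x37CA
s_2 = Round(s_1, k_1) = 0xAE86
s_3 = Round(s_2, k_2) = 0x7979
s_4 = Round(s_3, k_3) = 0x882F
s_5 = Round(s_4, k_4) = 0x2294
s_6 = Round(s_5, k_5) = 0xABE5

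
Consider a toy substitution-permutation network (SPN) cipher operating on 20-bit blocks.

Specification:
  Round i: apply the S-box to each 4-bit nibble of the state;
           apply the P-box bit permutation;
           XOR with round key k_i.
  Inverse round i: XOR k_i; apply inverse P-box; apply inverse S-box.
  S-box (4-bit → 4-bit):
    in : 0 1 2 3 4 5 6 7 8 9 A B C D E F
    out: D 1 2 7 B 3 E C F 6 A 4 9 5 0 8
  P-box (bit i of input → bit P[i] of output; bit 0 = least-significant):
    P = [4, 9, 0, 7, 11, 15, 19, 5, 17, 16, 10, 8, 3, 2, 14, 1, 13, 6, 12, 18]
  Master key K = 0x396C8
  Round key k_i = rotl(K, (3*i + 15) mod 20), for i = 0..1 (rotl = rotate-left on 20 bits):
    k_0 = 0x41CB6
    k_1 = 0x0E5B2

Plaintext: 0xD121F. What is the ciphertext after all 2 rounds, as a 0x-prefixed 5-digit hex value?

s_0 = plaintext = 0xD121F
s_1 = Round(s_0, k_0) = 0x5243E
s_2 = Round(s_1, k_1) = 0xB4CF6

0xB4CF6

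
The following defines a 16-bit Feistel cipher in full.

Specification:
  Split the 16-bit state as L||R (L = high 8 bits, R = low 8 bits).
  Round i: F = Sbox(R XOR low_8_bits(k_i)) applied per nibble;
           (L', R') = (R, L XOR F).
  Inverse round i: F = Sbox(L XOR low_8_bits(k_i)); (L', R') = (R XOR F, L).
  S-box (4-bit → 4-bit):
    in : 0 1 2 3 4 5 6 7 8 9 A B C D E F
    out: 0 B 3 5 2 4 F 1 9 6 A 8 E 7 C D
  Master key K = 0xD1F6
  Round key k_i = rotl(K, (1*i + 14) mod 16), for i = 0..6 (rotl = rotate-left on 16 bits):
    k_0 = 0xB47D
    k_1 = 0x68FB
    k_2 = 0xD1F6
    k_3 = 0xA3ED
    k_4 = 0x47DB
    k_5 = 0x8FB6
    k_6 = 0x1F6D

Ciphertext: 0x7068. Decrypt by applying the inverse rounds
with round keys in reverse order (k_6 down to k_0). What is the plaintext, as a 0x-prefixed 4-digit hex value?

s_0 = ciphertext = 0x7068
s_1 = InvRound(s_0, k_6) = 0xDF70
s_2 = InvRound(s_1, k_5) = 0x86DF
s_3 = InvRound(s_2, k_4) = 0x9886
s_4 = InvRound(s_3, k_3) = 0x9298
s_5 = InvRound(s_4, k_2) = 0x6A92
s_6 = InvRound(s_5, k_1) = 0xF96A
s_7 = InvRound(s_6, k_0) = 0xF8F9

0xF8F9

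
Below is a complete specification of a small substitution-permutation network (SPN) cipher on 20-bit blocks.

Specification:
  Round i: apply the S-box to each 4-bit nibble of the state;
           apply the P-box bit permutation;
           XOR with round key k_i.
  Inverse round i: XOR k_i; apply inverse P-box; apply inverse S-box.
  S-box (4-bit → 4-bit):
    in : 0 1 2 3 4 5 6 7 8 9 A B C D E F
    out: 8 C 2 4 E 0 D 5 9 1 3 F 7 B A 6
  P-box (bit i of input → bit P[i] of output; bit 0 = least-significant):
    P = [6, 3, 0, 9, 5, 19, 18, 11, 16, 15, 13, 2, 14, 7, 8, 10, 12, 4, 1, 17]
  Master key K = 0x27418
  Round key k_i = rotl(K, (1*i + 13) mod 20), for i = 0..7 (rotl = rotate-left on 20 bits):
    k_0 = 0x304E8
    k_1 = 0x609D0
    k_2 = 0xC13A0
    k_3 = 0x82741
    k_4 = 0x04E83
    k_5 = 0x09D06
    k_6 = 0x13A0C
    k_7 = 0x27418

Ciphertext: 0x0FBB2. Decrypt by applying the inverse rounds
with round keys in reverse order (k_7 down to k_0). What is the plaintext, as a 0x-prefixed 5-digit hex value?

0xD01A2

s_0 = ciphertext = 0x0FBB2
s_1 = InvRound(s_0, k_7) = 0x1428E
s_2 = InvRound(s_1, k_6) = 0x7A305
s_3 = InvRound(s_2, k_5) = 0x60711
s_4 = InvRound(s_3, k_4) = 0x4C515
s_5 = InvRound(s_4, k_3) = 0x294F8
s_6 = InvRound(s_5, k_2) = 0xE12FD
s_7 = InvRound(s_6, k_1) = 0x930D4
s_8 = InvRound(s_7, k_0) = 0xD01A2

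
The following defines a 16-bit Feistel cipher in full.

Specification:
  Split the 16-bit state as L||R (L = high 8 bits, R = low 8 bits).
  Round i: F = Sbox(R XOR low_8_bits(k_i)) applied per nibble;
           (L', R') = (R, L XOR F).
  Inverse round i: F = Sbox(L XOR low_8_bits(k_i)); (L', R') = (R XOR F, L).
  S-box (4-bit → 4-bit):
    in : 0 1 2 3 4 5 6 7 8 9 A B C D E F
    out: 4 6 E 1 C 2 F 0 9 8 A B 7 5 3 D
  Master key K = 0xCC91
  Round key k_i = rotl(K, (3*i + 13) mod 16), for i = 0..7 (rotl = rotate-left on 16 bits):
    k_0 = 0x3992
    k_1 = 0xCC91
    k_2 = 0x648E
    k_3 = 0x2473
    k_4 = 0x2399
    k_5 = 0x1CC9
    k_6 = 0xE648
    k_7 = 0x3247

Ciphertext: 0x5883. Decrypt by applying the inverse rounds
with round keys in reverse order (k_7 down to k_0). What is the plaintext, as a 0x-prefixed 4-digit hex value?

0x3F70

s_0 = ciphertext = 0x5883
s_1 = InvRound(s_0, k_7) = 0xEE58
s_2 = InvRound(s_1, k_6) = 0xF7EE
s_3 = InvRound(s_2, k_5) = 0xFDF7
s_4 = InvRound(s_3, k_4) = 0x0BFD
s_5 = InvRound(s_4, k_3) = 0xF40B
s_6 = InvRound(s_5, k_2) = 0x01F4
s_7 = InvRound(s_6, k_1) = 0x7001
s_8 = InvRound(s_7, k_0) = 0x3F70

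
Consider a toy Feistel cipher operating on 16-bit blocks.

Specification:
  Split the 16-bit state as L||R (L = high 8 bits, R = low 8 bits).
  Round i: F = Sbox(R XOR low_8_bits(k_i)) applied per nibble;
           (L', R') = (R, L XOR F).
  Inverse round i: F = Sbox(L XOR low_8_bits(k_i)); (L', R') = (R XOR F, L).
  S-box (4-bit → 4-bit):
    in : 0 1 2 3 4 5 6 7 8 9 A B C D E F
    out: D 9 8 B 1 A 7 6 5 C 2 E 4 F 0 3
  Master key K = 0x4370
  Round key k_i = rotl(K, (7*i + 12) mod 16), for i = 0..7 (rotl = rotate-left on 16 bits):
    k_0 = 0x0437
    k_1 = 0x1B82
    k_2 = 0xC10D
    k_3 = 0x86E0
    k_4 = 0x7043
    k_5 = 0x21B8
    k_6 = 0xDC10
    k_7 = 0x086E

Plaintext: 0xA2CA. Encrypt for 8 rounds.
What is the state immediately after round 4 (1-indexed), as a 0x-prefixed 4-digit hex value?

0x3CAD

s_0 = plaintext = 0xA2CA
s_1 = Round(s_0, k_0) = 0xCA9D
s_2 = Round(s_1, k_1) = 0x9D59
s_3 = Round(s_2, k_2) = 0x593C
s_4 = Round(s_3, k_3) = 0x3CAD
s_5 = Round(s_4, k_4) = 0xAD3C
s_6 = Round(s_5, k_5) = 0x3CFC
s_7 = Round(s_6, k_6) = 0xFC38
s_8 = Round(s_7, k_7) = 0x385B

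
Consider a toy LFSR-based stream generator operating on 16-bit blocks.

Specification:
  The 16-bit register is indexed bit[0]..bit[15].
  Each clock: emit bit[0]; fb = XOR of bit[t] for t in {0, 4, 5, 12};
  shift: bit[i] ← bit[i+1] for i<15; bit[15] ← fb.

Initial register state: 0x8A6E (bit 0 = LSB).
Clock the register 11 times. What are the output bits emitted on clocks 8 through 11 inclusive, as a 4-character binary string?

reg_0 = 0x8A6E
clock 1: out=0, reg = 0xC537
clock 2: out=1, reg = 0xE29B
clock 3: out=1, reg = 0x714D
clock 4: out=1, reg = 0x38A6
clock 5: out=0, reg = 0x1C53
clock 6: out=1, reg = 0x8E29
clock 7: out=1, reg = 0x4714
clock 8: out=0, reg = 0xA38A
clock 9: out=0, reg = 0x51C5
clock 10: out=1, reg = 0x28E2
clock 11: out=0, reg = 0x9471

0010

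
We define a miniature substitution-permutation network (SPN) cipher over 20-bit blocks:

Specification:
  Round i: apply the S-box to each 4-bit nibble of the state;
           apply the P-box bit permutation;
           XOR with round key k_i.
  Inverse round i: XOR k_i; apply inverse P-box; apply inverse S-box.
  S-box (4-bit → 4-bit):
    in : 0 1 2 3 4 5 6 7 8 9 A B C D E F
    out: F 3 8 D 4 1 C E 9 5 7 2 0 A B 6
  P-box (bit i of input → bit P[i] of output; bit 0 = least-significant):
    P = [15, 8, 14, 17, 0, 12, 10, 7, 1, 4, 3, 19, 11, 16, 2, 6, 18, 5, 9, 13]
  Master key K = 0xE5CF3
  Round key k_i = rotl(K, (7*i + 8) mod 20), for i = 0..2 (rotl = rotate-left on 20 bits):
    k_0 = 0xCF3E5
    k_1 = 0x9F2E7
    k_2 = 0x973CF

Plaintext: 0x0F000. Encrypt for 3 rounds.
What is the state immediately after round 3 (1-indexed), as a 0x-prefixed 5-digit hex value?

0x8AEC4

s_0 = plaintext = 0x0F000
s_1 = Round(s_0, k_0) = 0x3045A
s_2 = Round(s_1, k_1) = 0xC19AA
s_3 = Round(s_2, k_2) = 0x8AEC4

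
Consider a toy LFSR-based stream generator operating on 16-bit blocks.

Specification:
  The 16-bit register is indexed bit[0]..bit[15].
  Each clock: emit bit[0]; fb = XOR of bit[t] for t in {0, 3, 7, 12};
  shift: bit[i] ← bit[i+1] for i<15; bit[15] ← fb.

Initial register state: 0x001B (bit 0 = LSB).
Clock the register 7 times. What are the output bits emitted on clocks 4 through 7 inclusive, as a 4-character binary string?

reg_0 = 0x001B
clock 1: out=1, reg = 0x000D
clock 2: out=1, reg = 0x0006
clock 3: out=0, reg = 0x0003
clock 4: out=1, reg = 0x8001
clock 5: out=1, reg = 0xC000
clock 6: out=0, reg = 0x6000
clock 7: out=0, reg = 0x3000

1100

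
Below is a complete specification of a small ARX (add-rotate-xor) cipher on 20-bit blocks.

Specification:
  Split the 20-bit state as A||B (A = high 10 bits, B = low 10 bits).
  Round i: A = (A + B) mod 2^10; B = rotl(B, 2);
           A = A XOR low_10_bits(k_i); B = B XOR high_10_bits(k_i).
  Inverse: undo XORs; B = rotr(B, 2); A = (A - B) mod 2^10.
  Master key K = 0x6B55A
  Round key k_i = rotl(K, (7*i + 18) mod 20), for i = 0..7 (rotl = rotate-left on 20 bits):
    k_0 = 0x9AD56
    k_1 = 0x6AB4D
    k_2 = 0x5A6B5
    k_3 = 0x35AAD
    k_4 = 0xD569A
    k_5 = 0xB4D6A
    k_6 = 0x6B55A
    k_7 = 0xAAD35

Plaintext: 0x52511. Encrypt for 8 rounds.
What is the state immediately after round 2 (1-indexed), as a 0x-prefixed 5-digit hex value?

0x9DD10

s_0 = plaintext = 0x52511
s_1 = Round(s_0, k_0) = 0xC322E
s_2 = Round(s_1, k_1) = 0x9DD10
s_3 = Round(s_2, k_2) = 0x4C928
s_4 = Round(s_3, k_3) = 0x3DC77
s_5 = Round(s_4, k_4) = 0xFD289
s_6 = Round(s_5, k_5) = 0xC5CF5
s_7 = Round(s_6, k_6) = 0x55A79
s_8 = Round(s_7, k_7) = 0xBEB4D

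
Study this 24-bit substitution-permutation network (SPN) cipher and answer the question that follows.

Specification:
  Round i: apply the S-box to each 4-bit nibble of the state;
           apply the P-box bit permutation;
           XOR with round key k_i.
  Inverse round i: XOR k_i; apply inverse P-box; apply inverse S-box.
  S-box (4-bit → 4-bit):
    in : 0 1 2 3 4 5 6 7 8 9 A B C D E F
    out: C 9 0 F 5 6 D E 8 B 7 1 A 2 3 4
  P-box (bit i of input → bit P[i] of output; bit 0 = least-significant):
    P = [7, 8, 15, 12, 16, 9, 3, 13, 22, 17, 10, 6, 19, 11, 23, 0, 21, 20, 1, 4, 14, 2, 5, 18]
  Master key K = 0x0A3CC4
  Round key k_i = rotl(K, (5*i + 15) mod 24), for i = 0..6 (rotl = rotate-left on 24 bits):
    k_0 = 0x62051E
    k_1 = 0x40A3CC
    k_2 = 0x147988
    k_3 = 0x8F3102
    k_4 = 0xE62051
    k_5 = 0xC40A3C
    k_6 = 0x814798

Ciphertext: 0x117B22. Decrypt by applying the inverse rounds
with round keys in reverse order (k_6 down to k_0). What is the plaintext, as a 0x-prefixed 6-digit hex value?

0x3967FC

s_0 = ciphertext = 0x117B22
s_1 = InvRound(s_0, k_6) = 0xF75F01
s_2 = InvRound(s_1, k_5) = 0xA9854C
s_3 = InvRound(s_2, k_4) = 0xC81A65
s_4 = InvRound(s_3, k_3) = 0x7FC99D
s_5 = InvRound(s_4, k_2) = 0xD11E10
s_6 = InvRound(s_5, k_1) = 0xDC5063
s_7 = InvRound(s_6, k_0) = 0x3967FC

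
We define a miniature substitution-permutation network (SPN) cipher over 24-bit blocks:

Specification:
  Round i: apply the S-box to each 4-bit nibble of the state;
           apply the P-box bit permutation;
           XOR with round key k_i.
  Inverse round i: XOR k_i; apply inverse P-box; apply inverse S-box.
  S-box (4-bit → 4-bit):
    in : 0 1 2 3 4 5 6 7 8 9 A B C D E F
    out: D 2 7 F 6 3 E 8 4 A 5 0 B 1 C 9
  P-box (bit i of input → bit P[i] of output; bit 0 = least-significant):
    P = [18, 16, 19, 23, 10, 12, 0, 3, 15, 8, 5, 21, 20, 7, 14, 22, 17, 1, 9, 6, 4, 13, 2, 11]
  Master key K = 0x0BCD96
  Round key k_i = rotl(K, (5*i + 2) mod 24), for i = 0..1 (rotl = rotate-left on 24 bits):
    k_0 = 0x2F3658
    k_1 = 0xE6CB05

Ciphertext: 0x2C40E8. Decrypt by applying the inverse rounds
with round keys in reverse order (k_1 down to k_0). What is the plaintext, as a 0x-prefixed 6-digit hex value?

0x259AD3

s_0 = ciphertext = 0x2C40E8
s_1 = InvRound(s_0, k_1) = 0xE092EE
s_2 = InvRound(s_1, k_0) = 0x259AD3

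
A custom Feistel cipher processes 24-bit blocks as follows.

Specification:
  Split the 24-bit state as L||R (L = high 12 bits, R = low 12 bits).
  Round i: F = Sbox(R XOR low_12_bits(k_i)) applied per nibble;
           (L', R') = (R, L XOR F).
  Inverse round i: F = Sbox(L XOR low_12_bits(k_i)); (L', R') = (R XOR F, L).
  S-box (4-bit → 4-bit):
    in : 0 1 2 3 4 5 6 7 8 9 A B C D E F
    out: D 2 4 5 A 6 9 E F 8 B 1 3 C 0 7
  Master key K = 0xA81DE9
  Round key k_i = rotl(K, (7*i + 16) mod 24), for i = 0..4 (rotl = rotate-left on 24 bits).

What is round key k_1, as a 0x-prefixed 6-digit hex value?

K = 0xA81DE9
k_0 = rotl(K, (7*0+16) mod 24) = rotl(K, 16) = 0xE9A81D
k_1 = rotl(K, (7*1+16) mod 24) = rotl(K, 23) = 0xD40EF4

0xD40EF4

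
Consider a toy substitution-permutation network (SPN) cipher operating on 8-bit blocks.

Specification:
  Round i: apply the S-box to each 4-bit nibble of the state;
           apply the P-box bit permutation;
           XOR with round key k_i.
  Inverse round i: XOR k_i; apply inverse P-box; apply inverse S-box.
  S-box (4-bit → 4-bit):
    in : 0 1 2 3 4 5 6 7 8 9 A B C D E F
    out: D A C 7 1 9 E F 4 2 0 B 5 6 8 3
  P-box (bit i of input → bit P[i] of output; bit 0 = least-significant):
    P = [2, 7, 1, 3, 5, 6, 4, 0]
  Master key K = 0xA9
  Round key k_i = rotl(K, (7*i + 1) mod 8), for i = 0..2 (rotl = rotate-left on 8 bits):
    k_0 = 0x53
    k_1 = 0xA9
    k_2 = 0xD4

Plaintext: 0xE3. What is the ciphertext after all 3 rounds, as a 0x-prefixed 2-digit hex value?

s_0 = plaintext = 0xE3
s_1 = Round(s_0, k_0) = 0xD4
s_2 = Round(s_1, k_1) = 0xFD
s_3 = Round(s_2, k_2) = 0x36

0x36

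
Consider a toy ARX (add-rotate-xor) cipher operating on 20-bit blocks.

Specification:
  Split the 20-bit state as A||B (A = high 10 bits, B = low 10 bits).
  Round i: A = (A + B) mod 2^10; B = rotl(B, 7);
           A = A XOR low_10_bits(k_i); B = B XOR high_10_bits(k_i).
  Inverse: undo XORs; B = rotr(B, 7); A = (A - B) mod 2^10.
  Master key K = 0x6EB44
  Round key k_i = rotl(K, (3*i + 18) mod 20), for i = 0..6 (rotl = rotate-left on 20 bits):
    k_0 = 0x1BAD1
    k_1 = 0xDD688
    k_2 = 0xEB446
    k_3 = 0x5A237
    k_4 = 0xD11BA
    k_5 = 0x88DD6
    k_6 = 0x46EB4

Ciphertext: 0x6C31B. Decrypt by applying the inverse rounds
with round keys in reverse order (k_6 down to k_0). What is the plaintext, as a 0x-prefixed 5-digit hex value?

0x2F763

s_0 = ciphertext = 0x6C31B
s_1 = InvRound(s_0, k_6) = 0xC0004
s_2 = InvRound(s_1, k_5) = 0x6693C
s_3 = InvRound(s_2, k_4) = 0x173C4
s_4 = InvRound(s_3, k_3) = 0x41965
s_5 = InvRound(s_4, k_2) = 0xBEE45
s_6 = InvRound(s_5, k_1) = 0xBC582
s_7 = InvRound(s_6, k_0) = 0x2F763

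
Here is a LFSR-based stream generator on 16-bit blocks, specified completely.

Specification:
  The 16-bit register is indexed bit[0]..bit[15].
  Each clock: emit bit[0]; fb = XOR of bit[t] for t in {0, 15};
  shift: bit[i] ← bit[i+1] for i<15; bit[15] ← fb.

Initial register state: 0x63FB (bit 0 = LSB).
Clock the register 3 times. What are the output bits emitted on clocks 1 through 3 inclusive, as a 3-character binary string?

110

reg_0 = 0x63FB
clock 1: out=1, reg = 0xB1FD
clock 2: out=1, reg = 0x58FE
clock 3: out=0, reg = 0x2C7F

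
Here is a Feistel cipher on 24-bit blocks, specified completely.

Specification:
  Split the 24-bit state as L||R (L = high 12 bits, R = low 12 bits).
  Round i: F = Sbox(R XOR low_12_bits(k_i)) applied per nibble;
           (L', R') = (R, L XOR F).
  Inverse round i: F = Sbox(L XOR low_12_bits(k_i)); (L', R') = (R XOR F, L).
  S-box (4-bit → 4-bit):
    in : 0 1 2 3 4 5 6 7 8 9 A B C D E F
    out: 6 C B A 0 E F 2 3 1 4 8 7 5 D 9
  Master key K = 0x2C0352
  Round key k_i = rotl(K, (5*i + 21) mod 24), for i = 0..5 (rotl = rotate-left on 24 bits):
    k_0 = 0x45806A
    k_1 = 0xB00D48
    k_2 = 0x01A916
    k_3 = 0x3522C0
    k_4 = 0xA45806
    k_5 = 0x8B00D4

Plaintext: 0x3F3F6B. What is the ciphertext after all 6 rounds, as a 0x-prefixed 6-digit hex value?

0x5F0056

s_0 = plaintext = 0x3F3F6B
s_1 = Round(s_0, k_0) = 0xF6BA9F
s_2 = Round(s_1, k_1) = 0xA9FD39
s_3 = Round(s_2, k_2) = 0xD39A26
s_4 = Round(s_3, k_3) = 0xA26EE6
s_5 = Round(s_4, k_4) = 0xEE65F0
s_6 = Round(s_5, k_5) = 0x5F0056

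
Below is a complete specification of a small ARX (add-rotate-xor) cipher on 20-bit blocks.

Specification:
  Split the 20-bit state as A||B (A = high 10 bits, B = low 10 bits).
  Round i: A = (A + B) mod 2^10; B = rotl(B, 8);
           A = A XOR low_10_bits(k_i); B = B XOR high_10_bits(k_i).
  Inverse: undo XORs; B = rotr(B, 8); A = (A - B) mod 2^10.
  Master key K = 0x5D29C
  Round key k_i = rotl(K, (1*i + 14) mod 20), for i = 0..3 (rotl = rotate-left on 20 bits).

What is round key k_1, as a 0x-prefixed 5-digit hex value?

K = 0x5D29C
k_0 = rotl(K, (1*0+14) mod 20) = rotl(K, 14) = 0x7174A
k_1 = rotl(K, (1*1+14) mod 20) = rotl(K, 15) = 0xE2E94

0xE2E94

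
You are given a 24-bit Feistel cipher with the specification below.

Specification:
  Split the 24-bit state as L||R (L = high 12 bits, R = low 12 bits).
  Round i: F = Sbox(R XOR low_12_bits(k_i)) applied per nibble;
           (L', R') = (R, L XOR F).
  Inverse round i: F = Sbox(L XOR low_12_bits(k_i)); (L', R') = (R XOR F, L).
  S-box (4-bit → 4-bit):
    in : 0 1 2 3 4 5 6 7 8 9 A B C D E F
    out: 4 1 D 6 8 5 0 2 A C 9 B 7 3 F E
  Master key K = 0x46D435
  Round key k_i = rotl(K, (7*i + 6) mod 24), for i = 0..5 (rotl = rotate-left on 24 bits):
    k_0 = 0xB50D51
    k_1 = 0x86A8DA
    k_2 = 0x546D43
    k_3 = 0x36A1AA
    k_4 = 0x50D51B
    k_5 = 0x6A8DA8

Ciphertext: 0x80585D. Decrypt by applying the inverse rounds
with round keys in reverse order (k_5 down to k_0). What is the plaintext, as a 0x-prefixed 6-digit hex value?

s_0 = ciphertext = 0x80585D
s_1 = InvRound(s_0, k_5) = 0xDCE805
s_2 = InvRound(s_1, k_4) = 0x230DCE
s_3 = InvRound(s_2, k_3) = 0xB07230
s_4 = InvRound(s_3, k_2) = 0x2B8B07
s_5 = InvRound(s_4, k_1) = 0x20A2B8
s_6 = InvRound(s_5, k_0) = 0xCE320A

0xCE320A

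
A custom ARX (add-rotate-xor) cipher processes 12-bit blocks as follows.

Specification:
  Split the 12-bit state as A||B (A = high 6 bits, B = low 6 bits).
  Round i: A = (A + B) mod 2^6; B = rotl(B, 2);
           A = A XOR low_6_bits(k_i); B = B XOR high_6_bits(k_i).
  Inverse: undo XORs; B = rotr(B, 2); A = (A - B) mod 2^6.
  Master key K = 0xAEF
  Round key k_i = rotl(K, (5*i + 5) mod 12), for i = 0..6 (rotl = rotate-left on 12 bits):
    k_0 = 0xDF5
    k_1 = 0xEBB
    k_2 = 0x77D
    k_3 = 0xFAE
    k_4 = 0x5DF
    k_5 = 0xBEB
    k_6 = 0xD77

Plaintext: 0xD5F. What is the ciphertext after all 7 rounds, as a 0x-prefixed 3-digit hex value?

0x5D1

s_0 = plaintext = 0xD5F
s_1 = Round(s_0, k_0) = 0x84A
s_2 = Round(s_1, k_1) = 0x412
s_3 = Round(s_2, k_2) = 0x7D4
s_4 = Round(s_3, k_3) = 0x76F
s_5 = Round(s_4, k_4) = 0x4E9
s_6 = Round(s_5, k_5) = 0x5C9
s_7 = Round(s_6, k_6) = 0x5D1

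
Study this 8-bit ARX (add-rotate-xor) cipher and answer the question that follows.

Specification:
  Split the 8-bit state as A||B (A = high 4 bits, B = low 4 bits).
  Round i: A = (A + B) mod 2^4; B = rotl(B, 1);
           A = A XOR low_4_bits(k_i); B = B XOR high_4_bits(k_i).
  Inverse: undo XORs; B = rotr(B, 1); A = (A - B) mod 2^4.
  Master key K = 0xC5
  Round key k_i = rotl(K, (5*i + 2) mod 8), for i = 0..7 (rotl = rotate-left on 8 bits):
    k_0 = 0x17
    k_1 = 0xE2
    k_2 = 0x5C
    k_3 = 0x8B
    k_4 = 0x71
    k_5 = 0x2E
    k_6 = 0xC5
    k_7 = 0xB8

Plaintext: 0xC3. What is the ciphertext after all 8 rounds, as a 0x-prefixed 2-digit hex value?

s_0 = plaintext = 0xC3
s_1 = Round(s_0, k_0) = 0x87
s_2 = Round(s_1, k_1) = 0xD0
s_3 = Round(s_2, k_2) = 0x15
s_4 = Round(s_3, k_3) = 0xD2
s_5 = Round(s_4, k_4) = 0xE3
s_6 = Round(s_5, k_5) = 0xF4
s_7 = Round(s_6, k_6) = 0x64
s_8 = Round(s_7, k_7) = 0x23

0x23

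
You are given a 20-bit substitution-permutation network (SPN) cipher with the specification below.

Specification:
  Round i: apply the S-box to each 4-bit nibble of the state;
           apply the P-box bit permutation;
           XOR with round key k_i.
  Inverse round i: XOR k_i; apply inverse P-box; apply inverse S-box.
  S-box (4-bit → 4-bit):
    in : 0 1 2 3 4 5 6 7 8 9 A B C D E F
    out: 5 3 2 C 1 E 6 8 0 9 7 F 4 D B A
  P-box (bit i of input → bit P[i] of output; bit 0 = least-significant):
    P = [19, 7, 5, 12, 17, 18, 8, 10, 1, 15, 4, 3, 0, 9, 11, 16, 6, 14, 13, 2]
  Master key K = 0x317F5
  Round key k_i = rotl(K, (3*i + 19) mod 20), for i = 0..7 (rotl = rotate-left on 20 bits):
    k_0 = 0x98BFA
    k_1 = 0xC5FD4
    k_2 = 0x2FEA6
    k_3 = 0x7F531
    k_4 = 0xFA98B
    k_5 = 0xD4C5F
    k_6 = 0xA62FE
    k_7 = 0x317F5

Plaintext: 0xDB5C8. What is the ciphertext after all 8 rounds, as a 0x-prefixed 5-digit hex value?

0xB06D9

s_0 = plaintext = 0xDB5C8
s_1 = Round(s_0, k_0) = 0x820A7
s_2 = Round(s_1, k_1) = 0xA4CC6
s_3 = Round(s_2, k_2) = 0x29F57
s_4 = Round(s_3, k_3) = 0x22038
s_5 = Round(s_4, k_4) = 0xFEE99
s_6 = Round(s_5, k_5) = 0x69A50
s_7 = Round(s_6, k_6) = 0x787CD
s_8 = Round(s_7, k_7) = 0xB06D9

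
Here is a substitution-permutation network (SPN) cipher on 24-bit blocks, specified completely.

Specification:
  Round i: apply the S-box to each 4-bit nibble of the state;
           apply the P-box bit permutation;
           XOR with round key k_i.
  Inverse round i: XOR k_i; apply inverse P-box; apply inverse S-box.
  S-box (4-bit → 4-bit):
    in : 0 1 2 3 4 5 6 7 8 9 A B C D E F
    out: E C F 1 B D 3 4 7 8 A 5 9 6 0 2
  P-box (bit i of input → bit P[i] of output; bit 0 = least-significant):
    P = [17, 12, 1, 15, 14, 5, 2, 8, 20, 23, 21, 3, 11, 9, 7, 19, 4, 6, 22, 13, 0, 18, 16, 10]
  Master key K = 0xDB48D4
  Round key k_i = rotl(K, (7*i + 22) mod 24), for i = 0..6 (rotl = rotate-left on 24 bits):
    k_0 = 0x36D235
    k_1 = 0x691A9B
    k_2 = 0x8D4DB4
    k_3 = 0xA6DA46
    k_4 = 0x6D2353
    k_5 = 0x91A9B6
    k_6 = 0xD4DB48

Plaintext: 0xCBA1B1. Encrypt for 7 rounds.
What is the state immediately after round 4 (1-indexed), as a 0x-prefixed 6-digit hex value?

0x90467F

s_0 = plaintext = 0xCBA1B1
s_1 = Round(s_0, k_0) = 0x5E142A
s_2 = Round(s_1, k_1) = 0xF0CF36
s_3 = Round(s_2, k_2) = 0x4335F4
s_4 = Round(s_3, k_3) = 0x90467F
s_5 = Round(s_4, k_4) = 0xB51D17
s_6 = Round(s_5, k_5) = 0x788821
s_7 = Round(s_6, k_6) = 0x2510BE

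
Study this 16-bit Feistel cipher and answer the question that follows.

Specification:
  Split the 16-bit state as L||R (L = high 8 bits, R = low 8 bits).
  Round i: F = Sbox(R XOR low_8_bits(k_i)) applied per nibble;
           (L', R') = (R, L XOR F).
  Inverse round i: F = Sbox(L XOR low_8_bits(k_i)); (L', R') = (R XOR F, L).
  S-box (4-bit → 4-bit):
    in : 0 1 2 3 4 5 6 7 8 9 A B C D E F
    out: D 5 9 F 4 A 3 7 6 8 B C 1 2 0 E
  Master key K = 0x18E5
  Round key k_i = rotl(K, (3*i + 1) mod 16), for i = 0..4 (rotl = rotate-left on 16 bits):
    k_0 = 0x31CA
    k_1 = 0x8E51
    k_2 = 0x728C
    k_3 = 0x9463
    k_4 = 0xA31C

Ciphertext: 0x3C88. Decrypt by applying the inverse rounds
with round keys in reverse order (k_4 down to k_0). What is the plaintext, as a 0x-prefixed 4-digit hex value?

0x92E3

s_0 = ciphertext = 0x3C88
s_1 = InvRound(s_0, k_4) = 0x153C
s_2 = InvRound(s_1, k_3) = 0x4F15
s_3 = InvRound(s_2, k_2) = 0x0A4F
s_4 = InvRound(s_3, k_1) = 0xE30A
s_5 = InvRound(s_4, k_0) = 0x92E3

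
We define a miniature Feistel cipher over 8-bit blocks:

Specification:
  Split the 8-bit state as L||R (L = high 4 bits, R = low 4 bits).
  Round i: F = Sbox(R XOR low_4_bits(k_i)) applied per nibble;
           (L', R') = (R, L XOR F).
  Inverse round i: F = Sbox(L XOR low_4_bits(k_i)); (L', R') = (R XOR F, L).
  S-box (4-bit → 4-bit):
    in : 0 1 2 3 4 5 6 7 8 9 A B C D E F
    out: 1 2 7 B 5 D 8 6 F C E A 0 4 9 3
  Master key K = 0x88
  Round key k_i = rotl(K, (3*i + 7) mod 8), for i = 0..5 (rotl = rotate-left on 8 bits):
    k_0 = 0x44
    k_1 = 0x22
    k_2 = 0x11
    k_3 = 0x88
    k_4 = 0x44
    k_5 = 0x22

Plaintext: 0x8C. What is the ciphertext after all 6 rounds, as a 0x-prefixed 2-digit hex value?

0x6D

s_0 = plaintext = 0x8C
s_1 = Round(s_0, k_0) = 0xC7
s_2 = Round(s_1, k_1) = 0x71
s_3 = Round(s_2, k_2) = 0x16
s_4 = Round(s_3, k_3) = 0x68
s_5 = Round(s_4, k_4) = 0x86
s_6 = Round(s_5, k_5) = 0x6D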